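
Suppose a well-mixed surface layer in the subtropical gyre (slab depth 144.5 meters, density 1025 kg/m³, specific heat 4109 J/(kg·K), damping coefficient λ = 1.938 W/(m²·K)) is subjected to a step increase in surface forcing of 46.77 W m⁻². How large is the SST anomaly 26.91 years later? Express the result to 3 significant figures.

Areal heat capacity C = ρ c_p D = 1025 × 4109 × 144.5 = 6.09×10^8 J/(m²·K).
τ = C / λ = 6.09×10^8 / 1.938 = 3.14×10^8 s.
Equilibrium anomaly ΔT_eq = F / λ = 46.77 / 1.938 = 24.1 K.
t = 26.91 years = 8.49×10^8 s, so t/τ = 2.70.
ΔT(t) = ΔT_eq (1 − e^(−t/τ)) = 24.1 × (1 − e^−2.70) = 22.5 K.

22.5 K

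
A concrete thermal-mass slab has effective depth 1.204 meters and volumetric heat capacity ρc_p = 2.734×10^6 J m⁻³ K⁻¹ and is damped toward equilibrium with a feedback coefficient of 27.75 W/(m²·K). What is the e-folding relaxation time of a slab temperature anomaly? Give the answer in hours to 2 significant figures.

33 hours

Areal heat capacity C = ρc_p × D = 2.734×10^6 × 1.204 = 3.29×10^6 J/(m^2 K).
Relaxation time τ = C / λ = 3.29×10^6 / 27.75 = 1.19×10^5 s.
In hours: 1.19×10^5 s / (3600 s/hour) = 33.0 hours.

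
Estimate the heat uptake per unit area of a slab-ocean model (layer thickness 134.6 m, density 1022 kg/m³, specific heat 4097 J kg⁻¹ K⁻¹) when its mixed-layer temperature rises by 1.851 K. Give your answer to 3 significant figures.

Areal heat capacity C = ρ c_p D = 1022 × 4097 × 134.6 = 5.64×10^8 J/(m²·K).
ΔQ = C ΔT = 5.64×10^8 × 1.851 = 1.04×10^9 J/m².

1.04×10^9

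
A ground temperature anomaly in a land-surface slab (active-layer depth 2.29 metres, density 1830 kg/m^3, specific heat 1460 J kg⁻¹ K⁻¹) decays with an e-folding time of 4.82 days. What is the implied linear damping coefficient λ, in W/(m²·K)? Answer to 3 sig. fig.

Areal heat capacity C = ρ c_p D = 1830 × 1460 × 2.29 = 6.12×10^6 J m⁻² K⁻¹.
τ = 4.82 days = 4.16×10^5 s.
λ = C / τ = 6.12×10^6 / 4.16×10^5 = 14.7 W/(m²·K).

14.7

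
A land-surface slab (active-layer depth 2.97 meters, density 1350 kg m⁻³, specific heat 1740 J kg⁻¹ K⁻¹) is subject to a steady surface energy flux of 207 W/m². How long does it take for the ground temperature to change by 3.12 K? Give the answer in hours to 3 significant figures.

Areal heat capacity C = ρ c_p D = 1350 × 1740 × 2.97 = 6.98×10^6 J/(m²·K).
Time required: Δt = C ΔT / F = 6.98×10^6 × 3.12 / 207 = 1.05×10^5 s.
In hours: 1.05×10^5 s / (3600 s/hour) = 29.2 hours.

29.2 hours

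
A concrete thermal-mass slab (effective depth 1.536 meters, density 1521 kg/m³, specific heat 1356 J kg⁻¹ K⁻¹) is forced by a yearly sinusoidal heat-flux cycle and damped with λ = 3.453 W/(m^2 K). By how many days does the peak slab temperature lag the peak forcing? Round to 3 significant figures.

10.5 days

Areal heat capacity C = ρ c_p D = 1521 × 1356 × 1.536 = 3.17×10^6 J/(m^2 K).
ω = 2π / 3.15×10^7 s = 1.99×10^-7 s⁻¹.
Phase lag φ = arctan(Cω/λ) = arctan(0.631/3.453) = 0.181 rad.
Time lag = φ / ω = 0.181 / 1.99×10^-7 = 9.07×10^5 s = 10.5 days.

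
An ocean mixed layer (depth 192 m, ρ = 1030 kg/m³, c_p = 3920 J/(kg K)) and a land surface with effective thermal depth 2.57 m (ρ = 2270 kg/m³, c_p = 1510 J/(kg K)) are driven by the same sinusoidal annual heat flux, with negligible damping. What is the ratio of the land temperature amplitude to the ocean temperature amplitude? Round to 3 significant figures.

C_ocean = 1030 × 3920 × 192 = 7.75×10^8 J/(m²·K).
C_land = 2270 × 1510 × 2.57 = 8.81×10^6 J/(m²·K).
Undamped amplitude ∝ 1/C, so A_land/A_ocean = C_ocean/C_land = 88.0.

88.0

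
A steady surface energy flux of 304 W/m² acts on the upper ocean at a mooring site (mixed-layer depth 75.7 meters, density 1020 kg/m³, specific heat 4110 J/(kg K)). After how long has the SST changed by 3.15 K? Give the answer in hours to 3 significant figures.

Areal heat capacity C = ρ c_p D = 1020 × 4110 × 75.7 = 3.17×10^8 J/(m^2 K).
Time required: Δt = C ΔT / F = 3.17×10^8 × 3.15 / 304 = 3.29×10^6 s.
In hours: 3.29×10^6 s / (3600 s/hour) = 913 hours.

913 hours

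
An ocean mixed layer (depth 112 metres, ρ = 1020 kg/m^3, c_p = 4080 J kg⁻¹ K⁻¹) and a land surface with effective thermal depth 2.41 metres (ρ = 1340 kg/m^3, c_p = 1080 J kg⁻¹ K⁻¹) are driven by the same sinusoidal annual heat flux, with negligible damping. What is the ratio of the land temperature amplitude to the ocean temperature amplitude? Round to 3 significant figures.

C_ocean = 1020 × 4080 × 112 = 4.66×10^8 J/(m²·K).
C_land = 1340 × 1080 × 2.41 = 3.49×10^6 J/(m²·K).
Undamped amplitude ∝ 1/C, so A_land/A_ocean = C_ocean/C_land = 134.

134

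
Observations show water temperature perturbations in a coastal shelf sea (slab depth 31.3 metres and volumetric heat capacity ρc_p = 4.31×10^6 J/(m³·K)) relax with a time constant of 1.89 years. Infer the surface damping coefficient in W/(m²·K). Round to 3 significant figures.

Areal heat capacity C = ρc_p × D = 4.31×10^6 × 31.3 = 1.35×10^8 J m⁻² K⁻¹.
τ = 1.89 years = 5.96×10^7 s.
λ = C / τ = 1.35×10^8 / 5.96×10^7 = 2.26 W/(m²·K).

2.26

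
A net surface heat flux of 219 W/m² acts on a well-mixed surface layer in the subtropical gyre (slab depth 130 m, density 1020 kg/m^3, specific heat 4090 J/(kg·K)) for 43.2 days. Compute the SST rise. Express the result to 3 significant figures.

1.51 K

Areal heat capacity C = ρ c_p D = 1020 × 4090 × 130 = 5.42×10^8 J m⁻² K⁻¹.
Net heat input Q = F Δt = 219 × (43.2 days × 86400 s/day) = 8.17×10^8 J/m².
ΔT = Q / C = 8.17×10^8 / 5.42×10^8 = 1.51 K.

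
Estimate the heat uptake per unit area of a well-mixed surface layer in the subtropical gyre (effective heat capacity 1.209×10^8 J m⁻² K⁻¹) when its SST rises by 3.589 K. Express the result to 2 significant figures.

4.3×10^8

Areal heat capacity C = 1.209×10^8 J m⁻² K⁻¹ (given).
ΔQ = C ΔT = 1.21×10^8 × 3.589 = 4.34×10^8 J/m².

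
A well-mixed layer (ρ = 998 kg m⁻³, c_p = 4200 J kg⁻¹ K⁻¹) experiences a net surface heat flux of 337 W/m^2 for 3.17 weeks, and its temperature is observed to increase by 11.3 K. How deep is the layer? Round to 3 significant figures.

Heat input Q = F Δt = 337 × 1.92×10^6 s = 6.46×10^8 J/m².
Required areal heat capacity C = Q / ΔT = 5.72×10^7 J/(m²·K).
Depth D = C / (ρ c_p) = 5.72×10^7 / (998 × 4200) = 13.6 m.

13.6 m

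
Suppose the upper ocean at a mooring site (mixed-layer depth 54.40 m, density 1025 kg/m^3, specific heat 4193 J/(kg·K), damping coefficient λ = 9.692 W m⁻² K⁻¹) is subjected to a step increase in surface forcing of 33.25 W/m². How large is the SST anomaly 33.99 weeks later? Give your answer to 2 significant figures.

2.0 K

Areal heat capacity C = ρ c_p D = 1025 × 4193 × 54.40 = 2.34×10^8 J/(m²·K).
τ = C / λ = 2.34×10^8 / 9.692 = 2.41×10^7 s.
Equilibrium anomaly ΔT_eq = F / λ = 33.25 / 9.692 = 3.43 K.
t = 33.99 weeks = 2.06×10^7 s, so t/τ = 0.852.
ΔT(t) = ΔT_eq (1 − e^(−t/τ)) = 3.43 × (1 − e^−0.852) = 1.97 K.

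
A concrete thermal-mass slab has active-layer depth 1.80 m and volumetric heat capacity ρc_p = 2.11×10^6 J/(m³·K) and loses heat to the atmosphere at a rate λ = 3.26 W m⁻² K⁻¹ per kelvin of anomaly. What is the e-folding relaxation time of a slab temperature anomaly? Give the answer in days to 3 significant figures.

Areal heat capacity C = ρc_p × D = 2.11×10^6 × 1.80 = 3.80×10^6 J/(m^2 K).
Relaxation time τ = C / λ = 3.80×10^6 / 3.26 = 1.17×10^6 s.
In days: 1.17×10^6 s / (86400 s/day) = 13.5 days.

13.5 days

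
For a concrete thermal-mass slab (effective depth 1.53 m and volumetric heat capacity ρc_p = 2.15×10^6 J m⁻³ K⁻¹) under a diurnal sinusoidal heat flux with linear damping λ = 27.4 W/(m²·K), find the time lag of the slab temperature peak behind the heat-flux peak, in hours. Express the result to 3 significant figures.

Areal heat capacity C = ρc_p × D = 2.15×10^6 × 1.53 = 3.29×10^6 J m⁻² K⁻¹.
ω = 2π / 86400 s = 7.27×10^-5 s⁻¹.
Phase lag φ = arctan(Cω/λ) = arctan(239/27.4) = 1.46 rad.
Time lag = φ / ω = 1.46 / 7.27×10^-5 = 20000 s = 5.56 hours.

5.56 hours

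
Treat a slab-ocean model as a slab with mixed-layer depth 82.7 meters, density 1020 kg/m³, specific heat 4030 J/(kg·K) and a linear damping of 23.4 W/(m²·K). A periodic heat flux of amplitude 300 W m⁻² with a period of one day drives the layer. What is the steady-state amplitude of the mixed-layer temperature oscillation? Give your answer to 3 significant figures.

Areal heat capacity C = ρ c_p D = 1020 × 4030 × 82.7 = 3.40×10^8 J/(m²·K).
Angular frequency ω = 2π / T = 2π / 86400 s = 7.27×10^-5 s⁻¹.
√((Cω)² + λ²) = √((24700)² + 23.4²) = 24700 W/(m²·K).
Amplitude A = F₀ / √((Cω)²+λ²) = 300 / 24700 = 0.0121 K.

0.0121 K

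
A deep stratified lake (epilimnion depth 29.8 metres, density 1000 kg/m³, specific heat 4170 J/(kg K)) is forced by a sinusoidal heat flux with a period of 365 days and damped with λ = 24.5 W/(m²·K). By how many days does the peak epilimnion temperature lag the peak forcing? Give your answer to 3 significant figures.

Areal heat capacity C = ρ c_p D = 1000 × 4170 × 29.8 = 1.24×10^8 J m⁻² K⁻¹.
ω = 2π / 3.15×10^7 s = 1.99×10^-7 s⁻¹.
Phase lag φ = arctan(Cω/λ) = arctan(24.8/24.5) = 0.791 rad.
Time lag = φ / ω = 0.791 / 1.99×10^-7 = 3.97×10^6 s = 45.9 days.

45.9 days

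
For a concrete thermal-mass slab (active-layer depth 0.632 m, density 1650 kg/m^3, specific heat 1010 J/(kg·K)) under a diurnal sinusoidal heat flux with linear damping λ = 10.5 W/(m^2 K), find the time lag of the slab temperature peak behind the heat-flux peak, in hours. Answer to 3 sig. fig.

5.48 hours

Areal heat capacity C = ρ c_p D = 1650 × 1010 × 0.632 = 1.05×10^6 J m⁻² K⁻¹.
ω = 2π / 86400 s = 7.27×10^-5 s⁻¹.
Phase lag φ = arctan(Cω/λ) = arctan(76.6/10.5) = 1.43 rad.
Time lag = φ / ω = 1.43 / 7.27×10^-5 = 19700 s = 5.48 hours.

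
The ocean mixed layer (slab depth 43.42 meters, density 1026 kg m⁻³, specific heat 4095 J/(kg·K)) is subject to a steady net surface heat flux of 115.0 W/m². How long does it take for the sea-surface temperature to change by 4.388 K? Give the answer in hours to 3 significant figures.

Areal heat capacity C = ρ c_p D = 1026 × 4095 × 43.42 = 1.82×10^8 J m⁻² K⁻¹.
Time required: Δt = C ΔT / F = 1.82×10^8 × 4.388 / 115.0 = 6.96×10^6 s.
In hours: 6.96×10^6 s / (3600 s/hour) = 1930 hours.

1930 hours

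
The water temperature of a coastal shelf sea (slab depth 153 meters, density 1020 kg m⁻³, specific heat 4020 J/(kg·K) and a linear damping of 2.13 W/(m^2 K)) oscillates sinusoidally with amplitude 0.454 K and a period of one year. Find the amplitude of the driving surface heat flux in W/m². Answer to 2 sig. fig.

Areal heat capacity C = ρ c_p D = 1020 × 4020 × 153 = 6.27×10^8 J/(m²·K).
ω = 2π / 3.15×10^7 s = 1.99×10^-7 s⁻¹.
√((Cω)² + λ²) = √((125)² + 2.13²) = 125 W/(m²·K).
F₀ = A × √((Cω)²+λ²) = 0.454 × 125 = 56.8 W/m².

57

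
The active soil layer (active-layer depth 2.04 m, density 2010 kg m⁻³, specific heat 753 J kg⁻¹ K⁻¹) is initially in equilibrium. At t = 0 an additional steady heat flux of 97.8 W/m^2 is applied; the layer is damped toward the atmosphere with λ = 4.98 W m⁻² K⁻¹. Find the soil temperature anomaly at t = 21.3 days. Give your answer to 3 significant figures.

18.6 K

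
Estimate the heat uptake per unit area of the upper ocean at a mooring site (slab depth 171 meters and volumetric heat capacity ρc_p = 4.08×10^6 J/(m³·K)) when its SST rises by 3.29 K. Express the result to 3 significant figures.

Areal heat capacity C = ρc_p × D = 4.08×10^6 × 171 = 6.98×10^8 J/(m²·K).
ΔQ = C ΔT = 6.98×10^8 × 3.29 = 2.30×10^9 J/m².

2.30×10^9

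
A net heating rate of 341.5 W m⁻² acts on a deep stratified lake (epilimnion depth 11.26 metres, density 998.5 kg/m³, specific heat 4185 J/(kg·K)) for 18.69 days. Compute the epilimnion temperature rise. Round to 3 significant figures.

11.7 K

Areal heat capacity C = ρ c_p D = 998.5 × 4185 × 11.26 = 4.71×10^7 J m⁻² K⁻¹.
Net heat input Q = F Δt = 341.5 × (18.69 days × 86400 s/day) = 5.51×10^8 J/m².
ΔT = Q / C = 5.51×10^8 / 4.71×10^7 = 11.7 K.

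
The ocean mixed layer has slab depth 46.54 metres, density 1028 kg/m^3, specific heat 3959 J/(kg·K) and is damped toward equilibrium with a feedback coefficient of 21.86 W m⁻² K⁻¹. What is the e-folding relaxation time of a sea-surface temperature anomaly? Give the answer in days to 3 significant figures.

100 days

Areal heat capacity C = ρ c_p D = 1028 × 3959 × 46.54 = 1.89×10^8 J m⁻² K⁻¹.
Relaxation time τ = C / λ = 1.89×10^8 / 21.86 = 8.66×10^6 s.
In days: 8.66×10^6 s / (86400 s/day) = 100 days.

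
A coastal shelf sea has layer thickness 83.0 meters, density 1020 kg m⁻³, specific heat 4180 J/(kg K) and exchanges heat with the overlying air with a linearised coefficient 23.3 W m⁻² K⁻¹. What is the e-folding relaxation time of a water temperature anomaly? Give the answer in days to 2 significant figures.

180 days

Areal heat capacity C = ρ c_p D = 1020 × 4180 × 83.0 = 3.54×10^8 J m⁻² K⁻¹.
Relaxation time τ = C / λ = 3.54×10^8 / 23.3 = 1.52×10^7 s.
In days: 1.52×10^7 s / (86400 s/day) = 176 days.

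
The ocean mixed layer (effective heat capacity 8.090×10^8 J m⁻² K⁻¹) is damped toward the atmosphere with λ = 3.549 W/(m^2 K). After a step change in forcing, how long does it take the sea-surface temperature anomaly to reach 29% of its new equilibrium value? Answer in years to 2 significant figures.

2.5 years

Areal heat capacity C = 8.090×10^8 J m⁻² K⁻¹ (given).
τ = C / λ = 8.09×10^8 / 3.549 = 2.28×10^8 s.
Fraction reached: 1 − e^(−t/τ) = 0.29 ⇒ t = −τ ln(1 − 0.29) = τ × 0.342.
t = 7.81×10^7 s = 2.47 years.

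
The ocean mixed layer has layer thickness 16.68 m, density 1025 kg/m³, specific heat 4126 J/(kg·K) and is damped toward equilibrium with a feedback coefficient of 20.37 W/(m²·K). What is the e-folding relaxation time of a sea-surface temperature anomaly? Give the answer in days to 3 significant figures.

Areal heat capacity C = ρ c_p D = 1025 × 4126 × 16.68 = 7.05×10^7 J/(m²·K).
Relaxation time τ = C / λ = 7.05×10^7 / 20.37 = 3.46×10^6 s.
In days: 3.46×10^6 s / (86400 s/day) = 40.1 days.

40.1 days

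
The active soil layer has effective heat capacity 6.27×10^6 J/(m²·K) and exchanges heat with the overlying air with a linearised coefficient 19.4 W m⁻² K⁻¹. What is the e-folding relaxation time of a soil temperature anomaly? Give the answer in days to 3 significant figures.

3.74 days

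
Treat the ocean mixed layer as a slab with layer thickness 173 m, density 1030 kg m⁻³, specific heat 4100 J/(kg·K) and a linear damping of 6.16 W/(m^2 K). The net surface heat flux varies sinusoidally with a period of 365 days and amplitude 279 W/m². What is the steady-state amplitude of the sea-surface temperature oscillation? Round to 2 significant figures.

Areal heat capacity C = ρ c_p D = 1030 × 4100 × 173 = 7.31×10^8 J m⁻² K⁻¹.
Angular frequency ω = 2π / T = 2π / 3.15×10^7 s = 1.99×10^-7 s⁻¹.
√((Cω)² + λ²) = √((146)² + 6.16²) = 146 W/(m²·K).
Amplitude A = F₀ / √((Cω)²+λ²) = 279 / 146 = 1.92 K.

1.9 K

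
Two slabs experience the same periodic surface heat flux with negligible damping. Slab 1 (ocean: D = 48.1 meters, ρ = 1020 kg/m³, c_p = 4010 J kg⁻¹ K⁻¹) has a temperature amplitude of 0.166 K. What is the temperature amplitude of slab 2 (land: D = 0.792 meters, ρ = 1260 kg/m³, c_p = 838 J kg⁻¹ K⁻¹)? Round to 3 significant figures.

C_ocean = 1.97×10^8 J/(m²·K); C_land = 8.36×10^5 J/(m²·K).
A ∝ 1/C ⇒ A_land = A_ocean × C_ocean/C_land = 0.166 × 235 = 39.1 K.

39.1 K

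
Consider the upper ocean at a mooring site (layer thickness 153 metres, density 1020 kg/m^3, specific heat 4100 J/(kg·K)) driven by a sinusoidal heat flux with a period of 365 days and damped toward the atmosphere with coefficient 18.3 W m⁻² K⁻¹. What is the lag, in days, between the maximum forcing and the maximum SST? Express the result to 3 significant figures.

Areal heat capacity C = ρ c_p D = 1020 × 4100 × 153 = 6.40×10^8 J/(m²·K).
ω = 2π / 3.15×10^7 s = 1.99×10^-7 s⁻¹.
Phase lag φ = arctan(Cω/λ) = arctan(127/18.3) = 1.43 rad.
Time lag = φ / ω = 1.43 / 1.99×10^-7 = 7.17×10^6 s = 83.0 days.

83.0 days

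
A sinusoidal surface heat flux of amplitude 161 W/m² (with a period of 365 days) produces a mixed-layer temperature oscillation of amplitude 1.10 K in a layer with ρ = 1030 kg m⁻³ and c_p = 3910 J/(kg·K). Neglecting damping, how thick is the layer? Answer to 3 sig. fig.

182 m

ω = 2π / 3.15×10^7 s = 1.99×10^-7 s⁻¹.
Required C = F₀ / (A ω) = 161 / (1.10 × 1.99×10^-7) = 7.35×10^8 J/(m²·K).
D = C / (ρ c_p) = 7.35×10^8 / (1030 × 3910) = 182 m.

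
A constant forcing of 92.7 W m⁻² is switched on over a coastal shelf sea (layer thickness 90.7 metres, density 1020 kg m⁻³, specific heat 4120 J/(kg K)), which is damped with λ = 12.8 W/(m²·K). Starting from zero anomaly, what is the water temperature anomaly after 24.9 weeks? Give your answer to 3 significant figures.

2.87 K

Areal heat capacity C = ρ c_p D = 1020 × 4120 × 90.7 = 3.81×10^8 J/(m^2 K).
τ = C / λ = 3.81×10^8 / 12.8 = 2.98×10^7 s.
Equilibrium anomaly ΔT_eq = F / λ = 92.7 / 12.8 = 7.24 K.
t = 24.9 weeks = 1.51×10^7 s, so t/τ = 0.506.
ΔT(t) = ΔT_eq (1 − e^(−t/τ)) = 7.24 × (1 − e^−0.506) = 2.87 K.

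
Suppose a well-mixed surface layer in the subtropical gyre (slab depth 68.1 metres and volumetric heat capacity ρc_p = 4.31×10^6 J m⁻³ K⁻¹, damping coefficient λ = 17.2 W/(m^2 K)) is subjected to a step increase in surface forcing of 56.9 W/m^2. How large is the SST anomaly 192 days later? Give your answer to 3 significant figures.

Areal heat capacity C = ρc_p × D = 4.31×10^6 × 68.1 = 2.94×10^8 J/(m²·K).
τ = C / λ = 2.94×10^8 / 17.2 = 1.71×10^7 s.
Equilibrium anomaly ΔT_eq = F / λ = 56.9 / 17.2 = 3.31 K.
t = 192 days = 1.66×10^7 s, so t/τ = 0.972.
ΔT(t) = ΔT_eq (1 − e^(−t/τ)) = 3.31 × (1 − e^−0.972) = 2.06 K.

2.06 K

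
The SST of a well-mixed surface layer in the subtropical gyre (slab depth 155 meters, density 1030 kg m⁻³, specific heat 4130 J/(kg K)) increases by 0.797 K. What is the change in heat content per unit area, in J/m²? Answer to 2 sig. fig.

5.3×10^8

Areal heat capacity C = ρ c_p D = 1030 × 4130 × 155 = 6.59×10^8 J/(m^2 K).
ΔQ = C ΔT = 6.59×10^8 × 0.797 = 5.26×10^8 J/m².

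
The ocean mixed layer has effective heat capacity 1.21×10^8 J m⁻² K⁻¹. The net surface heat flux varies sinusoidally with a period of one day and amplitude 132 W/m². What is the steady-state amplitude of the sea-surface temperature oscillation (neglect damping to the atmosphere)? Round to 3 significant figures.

Areal heat capacity C = 1.21×10^8 J m⁻² K⁻¹ (given).
Angular frequency ω = 2π / T = 2π / 86400 s = 7.27×10^-5 s⁻¹.
Cω = 1.21×10^8 × 7.27×10^-5 = 8800 W/(m²·K).
Amplitude A = F₀ / (Cω) = 132 / 8800 = 0.0150 K.

0.0150 K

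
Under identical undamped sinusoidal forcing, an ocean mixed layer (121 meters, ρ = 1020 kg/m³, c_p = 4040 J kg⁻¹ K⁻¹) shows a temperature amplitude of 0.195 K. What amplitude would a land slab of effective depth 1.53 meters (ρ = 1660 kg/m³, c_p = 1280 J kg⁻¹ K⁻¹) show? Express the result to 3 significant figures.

C_ocean = 4.99×10^8 J/(m²·K); C_land = 3.25×10^6 J/(m²·K).
A ∝ 1/C ⇒ A_land = A_ocean × C_ocean/C_land = 0.195 × 153 = 29.9 K.

29.9 K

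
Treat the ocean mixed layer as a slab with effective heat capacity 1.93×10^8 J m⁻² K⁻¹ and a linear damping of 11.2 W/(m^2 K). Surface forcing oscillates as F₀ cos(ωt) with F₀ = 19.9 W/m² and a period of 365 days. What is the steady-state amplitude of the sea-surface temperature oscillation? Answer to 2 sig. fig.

Areal heat capacity C = 1.93×10^8 J m⁻² K⁻¹ (given).
Angular frequency ω = 2π / T = 2π / 3.15×10^7 s = 1.99×10^-7 s⁻¹.
√((Cω)² + λ²) = √((38.5)² + 11.2²) = 40.1 W/(m²·K).
Amplitude A = F₀ / √((Cω)²+λ²) = 19.9 / 40.1 = 0.497 K.

0.50 K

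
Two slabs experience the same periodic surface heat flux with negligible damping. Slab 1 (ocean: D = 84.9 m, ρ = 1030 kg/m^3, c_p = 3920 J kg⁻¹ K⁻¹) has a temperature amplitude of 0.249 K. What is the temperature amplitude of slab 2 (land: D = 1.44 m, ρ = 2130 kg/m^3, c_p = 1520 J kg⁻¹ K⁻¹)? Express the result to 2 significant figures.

18 K

C_ocean = 3.43×10^8 J/(m²·K); C_land = 4.66×10^6 J/(m²·K).
A ∝ 1/C ⇒ A_land = A_ocean × C_ocean/C_land = 0.249 × 73.5 = 18.3 K.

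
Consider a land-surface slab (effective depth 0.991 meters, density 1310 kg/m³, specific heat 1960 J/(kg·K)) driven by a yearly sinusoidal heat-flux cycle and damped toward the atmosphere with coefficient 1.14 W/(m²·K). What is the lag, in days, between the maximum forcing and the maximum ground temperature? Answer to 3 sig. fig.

24.3 days

Areal heat capacity C = ρ c_p D = 1310 × 1960 × 0.991 = 2.54×10^6 J/(m^2 K).
ω = 2π / 3.15×10^7 s = 1.99×10^-7 s⁻¹.
Phase lag φ = arctan(Cω/λ) = arctan(0.507/1.14) = 0.418 rad.
Time lag = φ / ω = 0.418 / 1.99×10^-7 = 2.10×10^6 s = 24.3 days.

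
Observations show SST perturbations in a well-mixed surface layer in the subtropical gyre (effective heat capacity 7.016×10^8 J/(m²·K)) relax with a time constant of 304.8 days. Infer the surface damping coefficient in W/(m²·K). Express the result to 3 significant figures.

26.6

Areal heat capacity C = 7.016×10^8 J/(m²·K) (given).
τ = 304.8 days = 2.63×10^7 s.
λ = C / τ = 7.02×10^8 / 2.63×10^7 = 26.6 W/(m²·K).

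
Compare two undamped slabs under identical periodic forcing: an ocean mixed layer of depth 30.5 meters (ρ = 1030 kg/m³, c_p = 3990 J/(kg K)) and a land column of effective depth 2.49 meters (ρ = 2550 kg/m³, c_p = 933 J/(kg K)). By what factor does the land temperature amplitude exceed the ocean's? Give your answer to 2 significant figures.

C_ocean = 1030 × 3990 × 30.5 = 1.25×10^8 J/(m²·K).
C_land = 2550 × 933 × 2.49 = 5.92×10^6 J/(m²·K).
Undamped amplitude ∝ 1/C, so A_land/A_ocean = C_ocean/C_land = 21.2.

21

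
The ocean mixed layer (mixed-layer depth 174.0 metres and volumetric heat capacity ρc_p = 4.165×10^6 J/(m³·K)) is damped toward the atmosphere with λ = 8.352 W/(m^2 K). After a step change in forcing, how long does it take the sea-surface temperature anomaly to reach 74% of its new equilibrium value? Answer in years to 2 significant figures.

3.7 years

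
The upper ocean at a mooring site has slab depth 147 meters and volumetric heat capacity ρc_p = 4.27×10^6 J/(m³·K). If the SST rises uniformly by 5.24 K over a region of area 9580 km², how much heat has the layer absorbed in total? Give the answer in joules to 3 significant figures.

3.15×10^19 J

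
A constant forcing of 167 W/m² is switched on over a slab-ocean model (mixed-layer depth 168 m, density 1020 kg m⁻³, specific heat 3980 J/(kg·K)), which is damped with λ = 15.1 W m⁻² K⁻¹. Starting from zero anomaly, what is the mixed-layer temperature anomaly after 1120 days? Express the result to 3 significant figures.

9.76 K

Areal heat capacity C = ρ c_p D = 1020 × 3980 × 168 = 6.82×10^8 J/(m²·K).
τ = C / λ = 6.82×10^8 / 15.1 = 4.52×10^7 s.
Equilibrium anomaly ΔT_eq = F / λ = 167 / 15.1 = 11.1 K.
t = 1120 days = 9.68×10^7 s, so t/τ = 2.14.
ΔT(t) = ΔT_eq (1 − e^(−t/τ)) = 11.1 × (1 − e^−2.14) = 9.76 K.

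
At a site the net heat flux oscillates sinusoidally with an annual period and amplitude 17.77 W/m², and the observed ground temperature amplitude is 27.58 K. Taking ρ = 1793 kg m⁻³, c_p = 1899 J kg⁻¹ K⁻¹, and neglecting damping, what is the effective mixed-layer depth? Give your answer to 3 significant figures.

0.950 m

ω = 2π / 3.15×10^7 s = 1.99×10^-7 s⁻¹.
Required C = F₀ / (A ω) = 17.77 / (27.58 × 1.99×10^-7) = 3.23×10^6 J/(m²·K).
D = C / (ρ c_p) = 3.23×10^6 / (1793 × 1899) = 0.950 m.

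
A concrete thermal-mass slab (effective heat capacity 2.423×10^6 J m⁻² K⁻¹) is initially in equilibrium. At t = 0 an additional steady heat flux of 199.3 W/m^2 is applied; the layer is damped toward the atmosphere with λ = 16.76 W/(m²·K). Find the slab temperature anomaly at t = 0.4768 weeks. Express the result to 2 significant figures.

10 K

Areal heat capacity C = 2.423×10^6 J m⁻² K⁻¹ (given).
τ = C / λ = 2.42×10^6 / 16.76 = 1.45×10^5 s.
Equilibrium anomaly ΔT_eq = F / λ = 199.3 / 16.76 = 11.9 K.
t = 0.4768 weeks = 2.88×10^5 s, so t/τ = 1.99.
ΔT(t) = ΔT_eq (1 − e^(−t/τ)) = 11.9 × (1 − e^−1.99) = 10.3 K.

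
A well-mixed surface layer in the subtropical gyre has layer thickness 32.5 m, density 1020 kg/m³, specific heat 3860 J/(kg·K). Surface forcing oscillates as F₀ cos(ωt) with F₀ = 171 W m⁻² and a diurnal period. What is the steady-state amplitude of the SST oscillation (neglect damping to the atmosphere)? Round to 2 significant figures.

0.018 K

Areal heat capacity C = ρ c_p D = 1020 × 3860 × 32.5 = 1.28×10^8 J/(m^2 K).
Angular frequency ω = 2π / T = 2π / 86400 s = 7.27×10^-5 s⁻¹.
Cω = 1.28×10^8 × 7.27×10^-5 = 9310 W/(m²·K).
Amplitude A = F₀ / (Cω) = 171 / 9310 = 0.0184 K.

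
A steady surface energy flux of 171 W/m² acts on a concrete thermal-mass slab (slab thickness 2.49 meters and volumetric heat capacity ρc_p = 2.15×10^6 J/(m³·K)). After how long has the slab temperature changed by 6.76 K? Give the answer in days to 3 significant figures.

2.45 days

Areal heat capacity C = ρc_p × D = 2.15×10^6 × 2.49 = 5.35×10^6 J/(m²·K).
Time required: Δt = C ΔT / F = 5.35×10^6 × 6.76 / 171 = 2.12×10^5 s.
In days: 2.12×10^5 s / (86400 s/day) = 2.45 days.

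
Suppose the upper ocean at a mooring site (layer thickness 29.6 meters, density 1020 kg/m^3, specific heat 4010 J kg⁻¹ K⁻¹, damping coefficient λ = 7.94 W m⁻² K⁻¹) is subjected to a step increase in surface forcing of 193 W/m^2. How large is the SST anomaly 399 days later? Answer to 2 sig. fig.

22 K

Areal heat capacity C = ρ c_p D = 1020 × 4010 × 29.6 = 1.21×10^8 J/(m^2 K).
τ = C / λ = 1.21×10^8 / 7.94 = 1.52×10^7 s.
Equilibrium anomaly ΔT_eq = F / λ = 193 / 7.94 = 24.3 K.
t = 399 days = 3.45×10^7 s, so t/τ = 2.26.
ΔT(t) = ΔT_eq (1 − e^(−t/τ)) = 24.3 × (1 − e^−2.26) = 21.8 K.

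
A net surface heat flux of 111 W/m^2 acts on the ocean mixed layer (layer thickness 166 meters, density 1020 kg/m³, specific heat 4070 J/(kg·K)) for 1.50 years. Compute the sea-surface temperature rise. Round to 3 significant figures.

7.62 K

Areal heat capacity C = ρ c_p D = 1020 × 4070 × 166 = 6.89×10^8 J/(m^2 K).
Net heat input Q = F Δt = 111 × (1.50 years × 3.156×10^7 s/year) = 5.25×10^9 J/m².
ΔT = Q / C = 5.25×10^9 / 6.89×10^8 = 7.62 K.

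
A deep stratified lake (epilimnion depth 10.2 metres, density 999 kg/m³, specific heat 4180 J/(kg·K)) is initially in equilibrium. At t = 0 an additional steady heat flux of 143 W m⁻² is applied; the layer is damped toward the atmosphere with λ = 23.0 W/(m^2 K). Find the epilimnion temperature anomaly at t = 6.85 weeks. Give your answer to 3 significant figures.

5.55 K

Areal heat capacity C = ρ c_p D = 999 × 4180 × 10.2 = 4.26×10^7 J/(m^2 K).
τ = C / λ = 4.26×10^7 / 23.0 = 1.85×10^6 s.
Equilibrium anomaly ΔT_eq = F / λ = 143 / 23.0 = 6.22 K.
t = 6.85 weeks = 4.14×10^6 s, so t/τ = 2.24.
ΔT(t) = ΔT_eq (1 − e^(−t/τ)) = 6.22 × (1 − e^−2.24) = 5.55 K.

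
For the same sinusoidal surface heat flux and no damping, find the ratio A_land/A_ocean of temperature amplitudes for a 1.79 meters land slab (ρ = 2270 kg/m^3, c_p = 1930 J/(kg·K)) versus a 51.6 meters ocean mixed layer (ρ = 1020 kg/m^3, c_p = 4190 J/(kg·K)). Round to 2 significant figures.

C_ocean = 1020 × 4190 × 51.6 = 2.21×10^8 J/(m²·K).
C_land = 2270 × 1930 × 1.79 = 7.84×10^6 J/(m²·K).
Undamped amplitude ∝ 1/C, so A_land/A_ocean = C_ocean/C_land = 28.1.

28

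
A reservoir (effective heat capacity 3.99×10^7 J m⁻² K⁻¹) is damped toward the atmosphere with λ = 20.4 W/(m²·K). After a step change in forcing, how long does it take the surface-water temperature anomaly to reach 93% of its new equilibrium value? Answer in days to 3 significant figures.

Areal heat capacity C = 3.99×10^7 J m⁻² K⁻¹ (given).
τ = C / λ = 3.99×10^7 / 20.4 = 1.96×10^6 s.
Fraction reached: 1 − e^(−t/τ) = 0.93 ⇒ t = −τ ln(1 − 0.93) = τ × 2.66.
t = 5.20×10^6 s = 60.2 days.

60.2 days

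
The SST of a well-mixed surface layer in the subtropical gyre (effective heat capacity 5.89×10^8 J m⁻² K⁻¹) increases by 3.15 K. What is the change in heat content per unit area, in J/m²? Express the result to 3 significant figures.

1.86×10^9

Areal heat capacity C = 5.89×10^8 J m⁻² K⁻¹ (given).
ΔQ = C ΔT = 5.89×10^8 × 3.15 = 1.86×10^9 J/m².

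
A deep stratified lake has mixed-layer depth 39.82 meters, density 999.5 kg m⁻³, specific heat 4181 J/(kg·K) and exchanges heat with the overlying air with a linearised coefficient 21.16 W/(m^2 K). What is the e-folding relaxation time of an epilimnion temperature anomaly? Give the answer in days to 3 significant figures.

91.0 days

Areal heat capacity C = ρ c_p D = 999.5 × 4181 × 39.82 = 1.66×10^8 J/(m²·K).
Relaxation time τ = C / λ = 1.66×10^8 / 21.16 = 7.86×10^6 s.
In days: 7.86×10^6 s / (86400 s/day) = 91.0 days.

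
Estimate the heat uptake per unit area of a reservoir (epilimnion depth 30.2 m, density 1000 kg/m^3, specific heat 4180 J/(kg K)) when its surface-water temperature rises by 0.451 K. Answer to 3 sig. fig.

Areal heat capacity C = ρ c_p D = 1000 × 4180 × 30.2 = 1.26×10^8 J/(m²·K).
ΔQ = C ΔT = 1.26×10^8 × 0.451 = 5.69×10^7 J/m².

5.69×10^7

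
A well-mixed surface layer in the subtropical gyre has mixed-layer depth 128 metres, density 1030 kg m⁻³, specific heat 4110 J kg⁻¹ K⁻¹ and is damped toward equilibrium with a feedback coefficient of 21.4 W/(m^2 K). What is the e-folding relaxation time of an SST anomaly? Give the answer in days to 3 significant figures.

Areal heat capacity C = ρ c_p D = 1030 × 4110 × 128 = 5.42×10^8 J/(m²·K).
Relaxation time τ = C / λ = 5.42×10^8 / 21.4 = 2.53×10^7 s.
In days: 2.53×10^7 s / (86400 s/day) = 293 days.

293 days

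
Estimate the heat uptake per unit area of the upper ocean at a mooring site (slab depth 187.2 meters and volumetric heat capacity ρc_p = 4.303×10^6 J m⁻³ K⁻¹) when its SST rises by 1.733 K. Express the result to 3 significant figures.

Areal heat capacity C = ρc_p × D = 4.303×10^6 × 187.2 = 8.06×10^8 J/(m²·K).
ΔQ = C ΔT = 8.06×10^8 × 1.733 = 1.40×10^9 J/m².

1.40×10^9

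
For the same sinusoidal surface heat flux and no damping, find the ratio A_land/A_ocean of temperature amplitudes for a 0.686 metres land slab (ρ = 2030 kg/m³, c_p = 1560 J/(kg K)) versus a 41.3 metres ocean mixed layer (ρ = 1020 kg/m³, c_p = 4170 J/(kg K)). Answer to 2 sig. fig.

C_ocean = 1020 × 4170 × 41.3 = 1.76×10^8 J/(m²·K).
C_land = 2030 × 1560 × 0.686 = 2.17×10^6 J/(m²·K).
Undamped amplitude ∝ 1/C, so A_land/A_ocean = C_ocean/C_land = 80.9.

81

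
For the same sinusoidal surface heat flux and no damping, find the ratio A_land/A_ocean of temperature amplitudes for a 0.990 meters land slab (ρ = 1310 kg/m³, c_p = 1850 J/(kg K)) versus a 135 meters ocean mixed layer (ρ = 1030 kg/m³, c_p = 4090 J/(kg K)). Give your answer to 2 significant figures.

C_ocean = 1030 × 4090 × 135 = 5.69×10^8 J/(m²·K).
C_land = 1310 × 1850 × 0.990 = 2.40×10^6 J/(m²·K).
Undamped amplitude ∝ 1/C, so A_land/A_ocean = C_ocean/C_land = 237.

240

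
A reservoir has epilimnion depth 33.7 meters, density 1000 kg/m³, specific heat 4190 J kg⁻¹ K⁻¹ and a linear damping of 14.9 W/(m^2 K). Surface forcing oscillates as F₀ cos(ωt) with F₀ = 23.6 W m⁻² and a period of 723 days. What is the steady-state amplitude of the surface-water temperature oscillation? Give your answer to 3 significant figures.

Areal heat capacity C = ρ c_p D = 1000 × 4190 × 33.7 = 1.41×10^8 J m⁻² K⁻¹.
Angular frequency ω = 2π / T = 2π / 6.25×10^7 s = 1.01×10^-7 s⁻¹.
√((Cω)² + λ²) = √((14.2)² + 14.9²) = 20.6 W/(m²·K).
Amplitude A = F₀ / √((Cω)²+λ²) = 23.6 / 20.6 = 1.15 K.

1.15 K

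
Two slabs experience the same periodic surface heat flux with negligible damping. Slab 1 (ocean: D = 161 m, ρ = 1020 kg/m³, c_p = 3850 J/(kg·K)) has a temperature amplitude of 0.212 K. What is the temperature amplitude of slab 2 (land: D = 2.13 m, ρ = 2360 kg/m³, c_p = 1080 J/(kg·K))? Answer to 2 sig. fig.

C_ocean = 6.32×10^8 J/(m²·K); C_land = 5.43×10^6 J/(m²·K).
A ∝ 1/C ⇒ A_land = A_ocean × C_ocean/C_land = 0.212 × 116 = 24.7 K.

25 K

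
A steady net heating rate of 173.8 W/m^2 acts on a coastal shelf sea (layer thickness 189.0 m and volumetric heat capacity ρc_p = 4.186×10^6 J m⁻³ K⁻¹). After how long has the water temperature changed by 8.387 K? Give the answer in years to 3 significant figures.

1.21 years

Areal heat capacity C = ρc_p × D = 4.186×10^6 × 189.0 = 7.91×10^8 J/(m^2 K).
Time required: Δt = C ΔT / F = 7.91×10^8 × 8.387 / 173.8 = 3.82×10^7 s.
In years: 3.82×10^7 s / (3.156×10^7 s/year) = 1.21 years.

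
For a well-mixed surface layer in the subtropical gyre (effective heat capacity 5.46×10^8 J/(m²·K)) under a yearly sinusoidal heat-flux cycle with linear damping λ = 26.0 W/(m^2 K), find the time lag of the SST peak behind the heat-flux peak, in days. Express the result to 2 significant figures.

78 days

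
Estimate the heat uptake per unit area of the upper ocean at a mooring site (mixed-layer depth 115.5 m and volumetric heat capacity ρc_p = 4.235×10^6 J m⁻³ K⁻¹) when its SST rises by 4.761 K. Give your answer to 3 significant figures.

2.33×10^9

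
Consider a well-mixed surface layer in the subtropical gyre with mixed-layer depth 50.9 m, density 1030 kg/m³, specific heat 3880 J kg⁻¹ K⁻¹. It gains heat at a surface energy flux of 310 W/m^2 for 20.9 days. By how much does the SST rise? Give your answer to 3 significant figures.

Areal heat capacity C = ρ c_p D = 1030 × 3880 × 50.9 = 2.03×10^8 J m⁻² K⁻¹.
Net heat input Q = F Δt = 310 × (20.9 days × 86400 s/day) = 5.60×10^8 J/m².
ΔT = Q / C = 5.60×10^8 / 2.03×10^8 = 2.75 K.

2.75 K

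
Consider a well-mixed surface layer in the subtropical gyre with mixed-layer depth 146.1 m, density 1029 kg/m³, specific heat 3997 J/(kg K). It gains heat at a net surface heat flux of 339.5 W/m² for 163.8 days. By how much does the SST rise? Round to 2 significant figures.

Areal heat capacity C = ρ c_p D = 1029 × 3997 × 146.1 = 6.01×10^8 J/(m²·K).
Net heat input Q = F Δt = 339.5 × (163.8 days × 86400 s/day) = 4.80×10^9 J/m².
ΔT = Q / C = 4.80×10^9 / 6.01×10^8 = 8.00 K.

8.0 K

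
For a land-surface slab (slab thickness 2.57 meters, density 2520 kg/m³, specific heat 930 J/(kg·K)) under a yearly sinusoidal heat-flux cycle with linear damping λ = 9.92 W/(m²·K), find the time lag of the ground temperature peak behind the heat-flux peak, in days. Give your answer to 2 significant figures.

7.0 days

Areal heat capacity C = ρ c_p D = 2520 × 930 × 2.57 = 6.02×10^6 J/(m^2 K).
ω = 2π / 3.15×10^7 s = 1.99×10^-7 s⁻¹.
Phase lag φ = arctan(Cω/λ) = arctan(1.20/9.92) = 0.120 rad.
Time lag = φ / ω = 0.120 / 1.99×10^-7 = 6.04×10^5 s = 6.99 days.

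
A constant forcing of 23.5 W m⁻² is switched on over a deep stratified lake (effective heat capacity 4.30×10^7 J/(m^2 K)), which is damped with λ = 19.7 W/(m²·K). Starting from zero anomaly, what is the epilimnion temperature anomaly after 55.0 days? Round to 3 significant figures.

Areal heat capacity C = 4.30×10^7 J/(m^2 K) (given).
τ = C / λ = 4.30×10^7 / 19.7 = 2.18×10^6 s.
Equilibrium anomaly ΔT_eq = F / λ = 23.5 / 19.7 = 1.19 K.
t = 55.0 days = 4.75×10^6 s, so t/τ = 2.18.
ΔT(t) = ΔT_eq (1 − e^(−t/τ)) = 1.19 × (1 − e^−2.18) = 1.06 K.

1.06 K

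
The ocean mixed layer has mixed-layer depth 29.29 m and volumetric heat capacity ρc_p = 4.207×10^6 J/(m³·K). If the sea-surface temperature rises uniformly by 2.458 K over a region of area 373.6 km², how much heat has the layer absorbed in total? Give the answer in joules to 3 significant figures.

1.13×10^17 J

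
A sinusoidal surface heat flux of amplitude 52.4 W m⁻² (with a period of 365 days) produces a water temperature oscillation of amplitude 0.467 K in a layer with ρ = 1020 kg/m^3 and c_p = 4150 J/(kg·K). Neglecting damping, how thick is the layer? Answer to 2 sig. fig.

130 m

ω = 2π / 3.15×10^7 s = 1.99×10^-7 s⁻¹.
Required C = F₀ / (A ω) = 52.4 / (0.467 × 1.99×10^-7) = 5.63×10^8 J/(m²·K).
D = C / (ρ c_p) = 5.63×10^8 / (1020 × 4150) = 133 m.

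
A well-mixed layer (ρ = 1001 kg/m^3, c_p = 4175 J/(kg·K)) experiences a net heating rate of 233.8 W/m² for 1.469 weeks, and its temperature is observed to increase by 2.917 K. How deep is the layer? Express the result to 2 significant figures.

17 m

Heat input Q = F Δt = 233.8 × 8.88×10^5 s = 2.08×10^8 J/m².
Required areal heat capacity C = Q / ΔT = 7.12×10^7 J/(m²·K).
Depth D = C / (ρ c_p) = 7.12×10^7 / (1001 × 4175) = 17.0 m.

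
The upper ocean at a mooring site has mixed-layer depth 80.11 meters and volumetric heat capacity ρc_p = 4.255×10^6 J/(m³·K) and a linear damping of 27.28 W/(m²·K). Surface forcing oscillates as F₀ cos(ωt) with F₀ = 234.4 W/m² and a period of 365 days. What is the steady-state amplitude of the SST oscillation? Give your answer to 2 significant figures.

Areal heat capacity C = ρc_p × D = 4.255×10^6 × 80.11 = 3.41×10^8 J/(m^2 K).
Angular frequency ω = 2π / T = 2π / 3.15×10^7 s = 1.99×10^-7 s⁻¹.
√((Cω)² + λ²) = √((67.9)² + 27.28²) = 73.2 W/(m²·K).
Amplitude A = F₀ / √((Cω)²+λ²) = 234.4 / 73.2 = 3.20 K.

3.2 K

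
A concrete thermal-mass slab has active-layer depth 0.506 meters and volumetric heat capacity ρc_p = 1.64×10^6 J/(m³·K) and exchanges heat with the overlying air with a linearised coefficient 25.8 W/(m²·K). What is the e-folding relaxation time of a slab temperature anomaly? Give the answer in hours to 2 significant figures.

8.9 hours

Areal heat capacity C = ρc_p × D = 1.64×10^6 × 0.506 = 8.30×10^5 J m⁻² K⁻¹.
Relaxation time τ = C / λ = 8.30×10^5 / 25.8 = 32200 s.
In hours: 32200 s / (3600 s/hour) = 8.93 hours.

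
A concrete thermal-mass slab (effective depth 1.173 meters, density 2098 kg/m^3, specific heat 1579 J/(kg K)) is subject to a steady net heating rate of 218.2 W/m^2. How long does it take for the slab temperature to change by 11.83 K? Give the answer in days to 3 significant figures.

2.44 days

Areal heat capacity C = ρ c_p D = 2098 × 1579 × 1.173 = 3.89×10^6 J m⁻² K⁻¹.
Time required: Δt = C ΔT / F = 3.89×10^6 × 11.83 / 218.2 = 2.11×10^5 s.
In days: 2.11×10^5 s / (86400 s/day) = 2.44 days.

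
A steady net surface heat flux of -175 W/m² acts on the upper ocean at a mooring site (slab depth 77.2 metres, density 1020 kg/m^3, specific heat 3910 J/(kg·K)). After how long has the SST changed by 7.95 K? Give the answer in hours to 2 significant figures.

3900 hours

Areal heat capacity C = ρ c_p D = 1020 × 3910 × 77.2 = 3.08×10^8 J m⁻² K⁻¹.
Time required: Δt = C ΔT / F = 3.08×10^8 × -7.95 / -175 = 1.40×10^7 s.
In hours: 1.40×10^7 s / (3600 s/hour) = 3890 hours.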